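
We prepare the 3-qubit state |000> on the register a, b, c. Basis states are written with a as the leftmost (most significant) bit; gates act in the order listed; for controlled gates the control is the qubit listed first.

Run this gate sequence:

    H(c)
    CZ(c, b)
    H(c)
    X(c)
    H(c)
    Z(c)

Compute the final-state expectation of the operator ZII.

The expectation value of ZII is 1.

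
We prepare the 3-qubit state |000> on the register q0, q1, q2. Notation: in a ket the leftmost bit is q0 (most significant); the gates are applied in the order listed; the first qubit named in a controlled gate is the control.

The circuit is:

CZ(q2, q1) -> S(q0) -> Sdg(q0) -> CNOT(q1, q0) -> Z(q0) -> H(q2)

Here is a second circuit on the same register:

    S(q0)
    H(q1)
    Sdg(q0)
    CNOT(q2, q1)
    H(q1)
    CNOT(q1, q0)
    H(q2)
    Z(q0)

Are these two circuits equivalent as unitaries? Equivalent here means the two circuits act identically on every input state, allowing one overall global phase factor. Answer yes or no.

Yes — the two circuits implement the same unitary up to a global phase.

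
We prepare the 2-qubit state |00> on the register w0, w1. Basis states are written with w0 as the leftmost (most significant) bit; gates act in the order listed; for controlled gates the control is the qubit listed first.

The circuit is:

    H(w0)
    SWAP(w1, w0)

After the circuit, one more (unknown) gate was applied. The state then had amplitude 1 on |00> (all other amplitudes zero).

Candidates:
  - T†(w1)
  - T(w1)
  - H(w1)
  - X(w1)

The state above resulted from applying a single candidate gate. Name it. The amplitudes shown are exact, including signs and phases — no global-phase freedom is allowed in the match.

The applied gate was H(w1).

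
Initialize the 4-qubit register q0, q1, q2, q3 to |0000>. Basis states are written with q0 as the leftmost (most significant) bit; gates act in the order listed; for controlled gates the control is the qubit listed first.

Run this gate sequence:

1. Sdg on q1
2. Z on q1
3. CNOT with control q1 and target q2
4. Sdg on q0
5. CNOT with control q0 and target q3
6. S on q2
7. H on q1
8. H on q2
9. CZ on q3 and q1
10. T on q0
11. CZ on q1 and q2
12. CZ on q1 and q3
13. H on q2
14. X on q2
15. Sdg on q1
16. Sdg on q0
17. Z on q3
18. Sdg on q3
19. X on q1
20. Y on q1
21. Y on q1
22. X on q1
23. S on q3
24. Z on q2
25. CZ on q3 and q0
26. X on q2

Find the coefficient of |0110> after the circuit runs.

|0110> carries amplitude -sqrt(2)*I/2 in the final state. Key observation: the block from step 18 through step 23 cancels to the identity and can be dropped.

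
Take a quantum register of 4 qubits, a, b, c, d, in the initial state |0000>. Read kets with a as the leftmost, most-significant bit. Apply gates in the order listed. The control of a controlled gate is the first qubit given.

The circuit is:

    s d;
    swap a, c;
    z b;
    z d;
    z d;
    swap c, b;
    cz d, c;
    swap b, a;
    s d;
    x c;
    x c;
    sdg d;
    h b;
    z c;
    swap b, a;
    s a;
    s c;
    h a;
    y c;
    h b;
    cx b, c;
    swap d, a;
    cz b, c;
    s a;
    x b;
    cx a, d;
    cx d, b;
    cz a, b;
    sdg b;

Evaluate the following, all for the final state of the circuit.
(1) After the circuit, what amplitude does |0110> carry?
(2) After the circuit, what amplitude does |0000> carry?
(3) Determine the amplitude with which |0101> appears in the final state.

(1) The amplitude on |0110> is sqrt(2)*(1 + I)/4. Key observation: the block from step 9 through step 12 cancels to the identity and can be dropped.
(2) |0000> carries amplitude sqrt(2)*(-1 + I)/4 in the final state.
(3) |0101> carries amplitude sqrt(2)*(1 - I)/4 in the final state.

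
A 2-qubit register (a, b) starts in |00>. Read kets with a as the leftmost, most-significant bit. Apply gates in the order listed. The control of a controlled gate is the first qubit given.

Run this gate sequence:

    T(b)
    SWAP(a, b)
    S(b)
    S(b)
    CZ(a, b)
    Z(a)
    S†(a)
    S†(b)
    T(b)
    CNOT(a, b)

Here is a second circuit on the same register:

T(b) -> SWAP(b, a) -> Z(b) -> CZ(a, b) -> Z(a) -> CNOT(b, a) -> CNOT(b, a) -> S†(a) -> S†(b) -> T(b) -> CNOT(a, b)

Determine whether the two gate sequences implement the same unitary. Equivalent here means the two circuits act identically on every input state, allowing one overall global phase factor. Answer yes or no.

Yes: on every input state the two circuits agree up to one overall phase factor.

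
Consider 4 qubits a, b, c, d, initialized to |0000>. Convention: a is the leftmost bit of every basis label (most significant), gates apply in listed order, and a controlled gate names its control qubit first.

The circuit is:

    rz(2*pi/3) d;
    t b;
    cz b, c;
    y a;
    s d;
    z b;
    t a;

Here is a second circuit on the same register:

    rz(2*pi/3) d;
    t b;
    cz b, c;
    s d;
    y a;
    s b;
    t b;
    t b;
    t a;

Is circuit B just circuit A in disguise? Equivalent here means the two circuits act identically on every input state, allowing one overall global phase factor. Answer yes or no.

Yes: on every input state the two circuits agree up to one overall phase factor.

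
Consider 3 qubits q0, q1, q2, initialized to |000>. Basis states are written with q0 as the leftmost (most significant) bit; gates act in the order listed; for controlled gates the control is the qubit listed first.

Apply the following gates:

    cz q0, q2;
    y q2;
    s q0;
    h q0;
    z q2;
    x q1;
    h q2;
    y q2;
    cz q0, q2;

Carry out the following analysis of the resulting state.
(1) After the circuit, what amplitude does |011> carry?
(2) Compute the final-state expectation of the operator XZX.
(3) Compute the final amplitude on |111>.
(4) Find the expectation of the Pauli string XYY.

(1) |011> carries amplitude 1/2 in the final state.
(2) The expectation value of XZX is 0.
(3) |111> carries amplitude -1/2 in the final state.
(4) The observable XYY averages to 0.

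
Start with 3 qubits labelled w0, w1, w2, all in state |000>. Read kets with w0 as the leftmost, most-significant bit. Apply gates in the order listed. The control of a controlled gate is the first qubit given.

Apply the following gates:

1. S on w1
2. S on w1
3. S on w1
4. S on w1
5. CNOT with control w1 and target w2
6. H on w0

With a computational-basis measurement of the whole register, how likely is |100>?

A full measurement returns |100> with probability 1/2. Key observation: gates 1-4 undo each other exactly, leaving only the rest of the circuit to track.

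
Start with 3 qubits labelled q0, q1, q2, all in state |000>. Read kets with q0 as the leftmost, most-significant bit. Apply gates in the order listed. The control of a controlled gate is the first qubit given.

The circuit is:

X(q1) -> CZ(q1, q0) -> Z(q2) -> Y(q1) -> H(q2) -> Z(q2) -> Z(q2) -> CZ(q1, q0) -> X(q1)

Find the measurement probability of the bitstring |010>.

Outcome |010> occurs with probability 1/2.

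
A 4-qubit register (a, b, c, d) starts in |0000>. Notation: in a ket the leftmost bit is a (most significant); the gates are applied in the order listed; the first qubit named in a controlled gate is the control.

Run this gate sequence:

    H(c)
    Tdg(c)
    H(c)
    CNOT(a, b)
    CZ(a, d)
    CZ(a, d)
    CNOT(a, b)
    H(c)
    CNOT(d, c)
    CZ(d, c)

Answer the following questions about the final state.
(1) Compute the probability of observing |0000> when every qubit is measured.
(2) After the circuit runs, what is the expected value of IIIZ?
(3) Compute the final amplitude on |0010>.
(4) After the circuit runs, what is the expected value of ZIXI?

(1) A full measurement returns |0000> with probability 1/2.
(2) The observable IIIZ averages to 1.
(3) |0010> carries amplitude -sqrt(2)*exp(3*I*pi/4)/2 in the final state.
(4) The expectation value of ZIXI is sqrt(2)/2.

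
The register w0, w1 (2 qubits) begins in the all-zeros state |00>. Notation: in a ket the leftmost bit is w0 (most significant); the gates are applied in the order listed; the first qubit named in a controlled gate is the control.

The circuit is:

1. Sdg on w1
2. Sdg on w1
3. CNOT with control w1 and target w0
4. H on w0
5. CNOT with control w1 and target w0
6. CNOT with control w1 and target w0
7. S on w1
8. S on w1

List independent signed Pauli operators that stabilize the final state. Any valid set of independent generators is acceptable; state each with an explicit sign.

The final state is stabilized by the group generated by +XI, +IZ; other independent generating sets are equally valid.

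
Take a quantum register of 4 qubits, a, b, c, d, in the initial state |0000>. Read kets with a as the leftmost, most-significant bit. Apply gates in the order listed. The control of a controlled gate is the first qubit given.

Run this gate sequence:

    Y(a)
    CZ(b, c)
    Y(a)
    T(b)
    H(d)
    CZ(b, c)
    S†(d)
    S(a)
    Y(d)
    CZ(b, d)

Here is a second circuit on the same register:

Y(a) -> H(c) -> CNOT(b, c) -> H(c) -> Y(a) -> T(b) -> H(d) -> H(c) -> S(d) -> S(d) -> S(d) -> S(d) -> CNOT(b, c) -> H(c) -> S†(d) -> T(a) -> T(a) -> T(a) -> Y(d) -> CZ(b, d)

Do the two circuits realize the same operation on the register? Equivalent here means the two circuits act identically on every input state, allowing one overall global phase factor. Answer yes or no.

No: there is an input state on which the two circuits produce genuinely different outputs (not merely differing by a phase).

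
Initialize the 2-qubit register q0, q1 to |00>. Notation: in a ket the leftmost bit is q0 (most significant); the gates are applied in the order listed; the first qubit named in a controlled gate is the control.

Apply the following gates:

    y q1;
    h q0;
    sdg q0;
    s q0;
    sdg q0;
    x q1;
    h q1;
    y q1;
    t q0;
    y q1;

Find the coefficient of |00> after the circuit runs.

The amplitude on |00> is I/2.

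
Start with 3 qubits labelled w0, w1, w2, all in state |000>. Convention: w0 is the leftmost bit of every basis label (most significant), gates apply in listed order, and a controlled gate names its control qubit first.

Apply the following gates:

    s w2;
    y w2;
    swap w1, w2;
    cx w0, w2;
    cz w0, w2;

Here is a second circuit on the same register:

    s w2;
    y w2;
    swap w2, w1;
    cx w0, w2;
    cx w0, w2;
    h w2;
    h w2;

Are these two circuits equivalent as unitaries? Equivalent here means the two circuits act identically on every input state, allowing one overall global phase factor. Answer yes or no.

No: there is an input state on which the two circuits produce genuinely different outputs (not merely differing by a phase).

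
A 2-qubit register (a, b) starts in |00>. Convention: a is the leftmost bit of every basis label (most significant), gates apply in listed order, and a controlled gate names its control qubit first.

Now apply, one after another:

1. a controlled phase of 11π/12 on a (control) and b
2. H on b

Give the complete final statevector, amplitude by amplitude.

The resulting statevector has amplitude sqrt(2)/2 on |00>, sqrt(2)/2 on |01>, 0 on |10>, 0 on |11>.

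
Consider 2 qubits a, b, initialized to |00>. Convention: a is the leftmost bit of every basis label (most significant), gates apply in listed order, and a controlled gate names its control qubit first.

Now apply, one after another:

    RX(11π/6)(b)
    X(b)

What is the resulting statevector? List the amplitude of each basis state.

The resulting statevector has amplitude I*(-sqrt(6) + sqrt(2))/4 on |00>, -sqrt(6)/4 - sqrt(2)/4 on |01>, 0 on |10>, 0 on |11>.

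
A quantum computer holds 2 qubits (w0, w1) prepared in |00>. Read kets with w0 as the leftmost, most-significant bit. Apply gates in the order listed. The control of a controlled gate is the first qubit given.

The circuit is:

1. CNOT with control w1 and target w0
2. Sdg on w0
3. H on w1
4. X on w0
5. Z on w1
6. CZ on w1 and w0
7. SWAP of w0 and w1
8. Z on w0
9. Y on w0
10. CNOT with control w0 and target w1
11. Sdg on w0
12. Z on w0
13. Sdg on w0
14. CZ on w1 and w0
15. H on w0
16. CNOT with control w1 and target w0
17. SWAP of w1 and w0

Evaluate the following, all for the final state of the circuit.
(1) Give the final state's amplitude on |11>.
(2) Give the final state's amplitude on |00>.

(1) The amplitude on |11> is I/2.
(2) The amplitude on |00> is I/2.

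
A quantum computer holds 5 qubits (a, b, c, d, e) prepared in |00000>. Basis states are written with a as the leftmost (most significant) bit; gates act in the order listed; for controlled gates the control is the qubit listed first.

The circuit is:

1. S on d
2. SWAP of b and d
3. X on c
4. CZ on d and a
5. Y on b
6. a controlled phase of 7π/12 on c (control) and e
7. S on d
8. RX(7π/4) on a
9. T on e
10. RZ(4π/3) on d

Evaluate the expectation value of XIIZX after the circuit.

The expectation value of XIIZX is 0.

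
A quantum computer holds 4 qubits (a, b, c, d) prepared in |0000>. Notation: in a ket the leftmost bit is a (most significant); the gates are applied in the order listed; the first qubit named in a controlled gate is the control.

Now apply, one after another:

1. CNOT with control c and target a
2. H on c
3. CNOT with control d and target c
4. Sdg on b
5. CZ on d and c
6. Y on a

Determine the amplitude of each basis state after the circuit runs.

The resulting statevector has amplitude sqrt(2)*I/2 on |1000>, sqrt(2)*I/2 on |1010>, and 0 on every other basis state.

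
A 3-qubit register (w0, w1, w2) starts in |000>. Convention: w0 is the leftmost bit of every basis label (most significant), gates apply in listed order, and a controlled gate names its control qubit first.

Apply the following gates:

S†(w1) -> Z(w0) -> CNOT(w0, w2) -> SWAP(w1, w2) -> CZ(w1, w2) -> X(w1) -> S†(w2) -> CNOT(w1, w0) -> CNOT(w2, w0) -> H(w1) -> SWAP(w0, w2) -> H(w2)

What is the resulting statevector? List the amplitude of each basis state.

After the circuit, the state carries amplitude 1/2 on |000>, -1/2 on |001>, -1/2 on |010>, 1/2 on |011>, 0 on |100>, 0 on |101>, 0 on |110>, 0 on |111>.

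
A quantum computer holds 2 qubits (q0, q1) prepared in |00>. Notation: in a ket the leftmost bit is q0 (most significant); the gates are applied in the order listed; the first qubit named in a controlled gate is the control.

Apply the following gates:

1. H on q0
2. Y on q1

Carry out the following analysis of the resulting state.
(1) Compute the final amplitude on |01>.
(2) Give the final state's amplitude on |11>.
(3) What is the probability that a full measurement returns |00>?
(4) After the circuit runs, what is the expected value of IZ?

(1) |01> carries amplitude sqrt(2)*I/2 in the final state.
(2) The final state's coefficient on |11> equals sqrt(2)*I/2.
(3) Outcome |00> occurs with probability 0.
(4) In the final state, IZ has expectation -1.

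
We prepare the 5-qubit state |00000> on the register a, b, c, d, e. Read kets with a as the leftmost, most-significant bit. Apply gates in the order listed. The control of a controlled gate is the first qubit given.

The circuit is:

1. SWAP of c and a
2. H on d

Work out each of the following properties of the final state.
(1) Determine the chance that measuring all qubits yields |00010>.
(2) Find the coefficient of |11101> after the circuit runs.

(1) Outcome |00010> occurs with probability 1/2.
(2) |11101> carries amplitude 0 in the final state.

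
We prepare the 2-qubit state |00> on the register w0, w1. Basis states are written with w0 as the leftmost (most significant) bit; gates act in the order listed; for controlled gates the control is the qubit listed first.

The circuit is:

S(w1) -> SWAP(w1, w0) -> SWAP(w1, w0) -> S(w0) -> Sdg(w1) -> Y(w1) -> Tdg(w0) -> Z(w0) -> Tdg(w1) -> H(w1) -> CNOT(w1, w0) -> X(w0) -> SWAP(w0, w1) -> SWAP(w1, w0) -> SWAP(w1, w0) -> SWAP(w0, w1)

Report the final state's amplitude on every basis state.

The resulting statevector has amplitude 0 on |00>, -sqrt(2)*exp(I*pi/4)/2 on |01>, sqrt(2)*exp(I*pi/4)/2 on |10>, 0 on |11>.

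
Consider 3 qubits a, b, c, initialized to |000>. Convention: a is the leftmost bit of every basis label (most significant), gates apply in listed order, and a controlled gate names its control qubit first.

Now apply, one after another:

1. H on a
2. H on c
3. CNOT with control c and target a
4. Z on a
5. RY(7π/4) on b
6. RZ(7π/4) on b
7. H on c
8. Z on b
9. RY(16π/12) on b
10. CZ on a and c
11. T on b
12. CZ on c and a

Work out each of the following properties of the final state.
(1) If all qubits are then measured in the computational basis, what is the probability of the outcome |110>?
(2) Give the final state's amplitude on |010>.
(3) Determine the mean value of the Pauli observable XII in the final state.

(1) The probability of measuring |110> is -sqrt(3)/16 + sqrt(2)/16 + 1/4.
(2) |010> carries amplitude (-sqrt(4 - 2*sqrt(2))/8 + sqrt(6*sqrt(2) + 12)*exp(I*pi/4)/8)*exp(I*pi/8) in the final state.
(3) In the final state, XII has expectation -1.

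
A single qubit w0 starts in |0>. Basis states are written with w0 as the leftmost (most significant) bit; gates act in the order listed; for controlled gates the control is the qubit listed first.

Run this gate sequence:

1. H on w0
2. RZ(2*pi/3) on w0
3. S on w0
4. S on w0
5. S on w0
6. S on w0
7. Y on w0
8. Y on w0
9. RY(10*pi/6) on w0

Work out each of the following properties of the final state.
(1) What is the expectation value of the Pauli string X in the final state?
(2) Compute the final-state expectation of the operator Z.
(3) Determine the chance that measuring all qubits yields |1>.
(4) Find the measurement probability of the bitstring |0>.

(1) The observable X averages to -1/4. Key observation: steps 3-6 multiply out to the identity, so the circuit reduces to the remaining gates.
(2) In the final state, Z has expectation -sqrt(3)/4.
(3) Outcome |1> occurs with probability sqrt(3)/8 + 1/2.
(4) Outcome |0> occurs with probability 1/2 - sqrt(3)/8.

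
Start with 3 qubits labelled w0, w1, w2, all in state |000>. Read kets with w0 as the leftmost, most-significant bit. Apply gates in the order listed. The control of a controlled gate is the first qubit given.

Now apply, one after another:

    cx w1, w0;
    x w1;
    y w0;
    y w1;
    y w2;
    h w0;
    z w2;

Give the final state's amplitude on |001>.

The final state's coefficient on |001> equals -sqrt(2)*I/2.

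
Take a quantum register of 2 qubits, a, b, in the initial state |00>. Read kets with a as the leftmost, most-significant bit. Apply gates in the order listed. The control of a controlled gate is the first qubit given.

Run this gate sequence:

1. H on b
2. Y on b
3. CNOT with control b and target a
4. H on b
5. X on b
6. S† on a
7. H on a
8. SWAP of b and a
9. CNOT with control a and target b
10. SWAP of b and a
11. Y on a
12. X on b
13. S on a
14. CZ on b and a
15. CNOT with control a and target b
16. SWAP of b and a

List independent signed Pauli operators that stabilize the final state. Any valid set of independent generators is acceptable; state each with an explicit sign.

The stabilizer group can be generated by +XZ, +ZX, among other valid generating sets.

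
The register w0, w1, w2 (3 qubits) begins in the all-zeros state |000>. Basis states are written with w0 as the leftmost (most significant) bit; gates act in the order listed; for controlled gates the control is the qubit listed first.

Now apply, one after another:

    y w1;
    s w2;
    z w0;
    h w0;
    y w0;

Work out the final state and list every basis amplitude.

The resulting statevector has amplitude sqrt(2)/2 on |010>, -sqrt(2)/2 on |110>, and 0 on every other basis state.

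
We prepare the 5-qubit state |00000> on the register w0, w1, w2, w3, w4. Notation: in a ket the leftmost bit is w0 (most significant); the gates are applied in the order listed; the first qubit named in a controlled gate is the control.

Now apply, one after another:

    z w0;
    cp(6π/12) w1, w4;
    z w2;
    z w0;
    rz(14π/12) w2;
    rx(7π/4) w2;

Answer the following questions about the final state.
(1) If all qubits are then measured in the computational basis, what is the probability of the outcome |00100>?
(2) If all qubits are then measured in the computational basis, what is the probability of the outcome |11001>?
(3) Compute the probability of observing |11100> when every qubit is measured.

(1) The probability of measuring |00100> is 1/2 - sqrt(2)/4.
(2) The probability of measuring |11001> is 0.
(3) Outcome |11100> occurs with probability 0.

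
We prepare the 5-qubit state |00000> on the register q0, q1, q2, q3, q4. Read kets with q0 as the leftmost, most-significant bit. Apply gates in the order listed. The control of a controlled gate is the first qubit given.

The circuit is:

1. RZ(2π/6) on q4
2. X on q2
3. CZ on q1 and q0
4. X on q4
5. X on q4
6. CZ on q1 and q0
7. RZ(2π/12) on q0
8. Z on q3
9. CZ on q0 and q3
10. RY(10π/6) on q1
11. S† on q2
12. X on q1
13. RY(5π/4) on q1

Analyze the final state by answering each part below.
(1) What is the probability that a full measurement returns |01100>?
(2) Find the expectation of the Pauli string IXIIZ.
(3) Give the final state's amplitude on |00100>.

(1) The probability of measuring |01100> is -sqrt(2)/8 + sqrt(6)/8 + 1/2.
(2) In the final state, IXIIZ has expectation sqrt(2)/4 + sqrt(6)/4.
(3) |00100> carries amplitude (-sqrt(3*sqrt(2) + 6)/4 + sqrt(2 - sqrt(2))/4)*exp(I*pi/4) in the final state.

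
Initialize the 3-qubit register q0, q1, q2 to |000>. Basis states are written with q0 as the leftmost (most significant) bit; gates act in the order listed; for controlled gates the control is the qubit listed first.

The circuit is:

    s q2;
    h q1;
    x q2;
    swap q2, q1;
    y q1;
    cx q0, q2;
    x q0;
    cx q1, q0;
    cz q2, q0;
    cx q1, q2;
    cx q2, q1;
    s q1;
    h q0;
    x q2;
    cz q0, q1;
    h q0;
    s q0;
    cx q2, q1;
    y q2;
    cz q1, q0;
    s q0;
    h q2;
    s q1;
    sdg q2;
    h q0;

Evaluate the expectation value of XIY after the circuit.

The observable XIY averages to 1.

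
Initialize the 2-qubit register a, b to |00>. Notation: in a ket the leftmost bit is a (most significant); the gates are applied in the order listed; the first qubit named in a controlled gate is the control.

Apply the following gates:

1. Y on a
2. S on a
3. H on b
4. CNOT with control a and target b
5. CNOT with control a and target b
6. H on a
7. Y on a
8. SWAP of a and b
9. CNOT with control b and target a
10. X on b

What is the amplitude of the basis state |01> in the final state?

The final state's coefficient on |01> equals -I/2.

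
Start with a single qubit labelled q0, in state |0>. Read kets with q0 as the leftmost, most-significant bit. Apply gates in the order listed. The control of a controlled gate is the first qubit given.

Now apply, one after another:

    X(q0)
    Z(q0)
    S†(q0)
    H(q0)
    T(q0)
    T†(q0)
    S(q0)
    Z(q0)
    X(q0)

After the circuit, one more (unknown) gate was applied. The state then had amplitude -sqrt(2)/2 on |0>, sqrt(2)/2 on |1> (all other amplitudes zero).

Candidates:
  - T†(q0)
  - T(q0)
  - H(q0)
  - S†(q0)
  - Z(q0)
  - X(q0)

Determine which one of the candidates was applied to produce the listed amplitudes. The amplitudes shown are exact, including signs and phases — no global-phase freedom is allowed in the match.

It was S†(q0) that produced the state shown.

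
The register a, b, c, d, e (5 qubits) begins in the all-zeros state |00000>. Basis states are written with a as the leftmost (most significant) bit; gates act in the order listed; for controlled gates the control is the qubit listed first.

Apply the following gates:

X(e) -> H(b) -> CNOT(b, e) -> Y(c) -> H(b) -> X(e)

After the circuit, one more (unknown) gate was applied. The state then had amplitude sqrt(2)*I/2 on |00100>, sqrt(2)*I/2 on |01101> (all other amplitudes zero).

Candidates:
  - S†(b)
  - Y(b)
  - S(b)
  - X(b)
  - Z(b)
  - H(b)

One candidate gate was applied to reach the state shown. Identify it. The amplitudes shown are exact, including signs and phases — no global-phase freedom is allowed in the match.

The unique candidate consistent with the amplitudes is H(b).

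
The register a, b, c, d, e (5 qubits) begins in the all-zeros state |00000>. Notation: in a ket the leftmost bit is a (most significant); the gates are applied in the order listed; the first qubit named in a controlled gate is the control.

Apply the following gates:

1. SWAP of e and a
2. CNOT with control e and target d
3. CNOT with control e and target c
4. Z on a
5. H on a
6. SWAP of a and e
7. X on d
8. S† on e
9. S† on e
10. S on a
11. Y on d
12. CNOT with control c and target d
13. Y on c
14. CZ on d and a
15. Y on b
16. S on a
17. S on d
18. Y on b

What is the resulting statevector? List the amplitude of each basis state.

After the circuit, the state carries amplitude sqrt(2)/2 on |00100>, -sqrt(2)/2 on |00101>, and 0 on every other basis state.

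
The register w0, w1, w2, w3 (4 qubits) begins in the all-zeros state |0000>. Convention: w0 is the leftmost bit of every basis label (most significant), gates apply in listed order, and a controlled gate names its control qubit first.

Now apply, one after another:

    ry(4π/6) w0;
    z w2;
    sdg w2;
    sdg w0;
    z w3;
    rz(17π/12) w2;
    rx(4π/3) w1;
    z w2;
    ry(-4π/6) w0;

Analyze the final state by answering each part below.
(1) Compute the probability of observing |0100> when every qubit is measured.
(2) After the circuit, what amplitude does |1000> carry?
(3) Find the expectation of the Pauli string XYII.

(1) Outcome |0100> occurs with probability 15/32.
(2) |1000> carries amplitude sqrt(3)*(-1 - I)*exp(7*I*pi/24)/8 in the final state.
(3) In the final state, XYII has expectation 3/8.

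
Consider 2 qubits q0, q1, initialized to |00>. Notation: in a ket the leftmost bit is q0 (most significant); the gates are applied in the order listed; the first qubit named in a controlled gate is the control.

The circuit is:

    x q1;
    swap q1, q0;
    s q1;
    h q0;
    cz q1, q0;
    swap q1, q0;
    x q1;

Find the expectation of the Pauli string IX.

The observable IX averages to -1.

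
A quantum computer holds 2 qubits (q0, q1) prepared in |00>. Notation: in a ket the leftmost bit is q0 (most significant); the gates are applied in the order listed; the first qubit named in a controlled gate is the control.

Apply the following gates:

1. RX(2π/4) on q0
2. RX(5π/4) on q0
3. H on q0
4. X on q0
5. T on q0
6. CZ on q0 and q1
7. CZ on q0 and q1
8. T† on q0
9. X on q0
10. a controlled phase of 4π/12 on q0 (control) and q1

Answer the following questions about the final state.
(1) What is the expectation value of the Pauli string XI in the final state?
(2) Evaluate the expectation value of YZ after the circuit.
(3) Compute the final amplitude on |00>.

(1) In the final state, XI has expectation sqrt(2)/2. Key observation: gates 4-9 undo each other exactly, leaving only the rest of the circuit to track.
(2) The observable YZ averages to -sqrt(2)/2.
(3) The final state's coefficient on |00> equals -(1 - I)*(sqrt(2 - sqrt(2)) + I*sqrt(sqrt(2) + 2))/4.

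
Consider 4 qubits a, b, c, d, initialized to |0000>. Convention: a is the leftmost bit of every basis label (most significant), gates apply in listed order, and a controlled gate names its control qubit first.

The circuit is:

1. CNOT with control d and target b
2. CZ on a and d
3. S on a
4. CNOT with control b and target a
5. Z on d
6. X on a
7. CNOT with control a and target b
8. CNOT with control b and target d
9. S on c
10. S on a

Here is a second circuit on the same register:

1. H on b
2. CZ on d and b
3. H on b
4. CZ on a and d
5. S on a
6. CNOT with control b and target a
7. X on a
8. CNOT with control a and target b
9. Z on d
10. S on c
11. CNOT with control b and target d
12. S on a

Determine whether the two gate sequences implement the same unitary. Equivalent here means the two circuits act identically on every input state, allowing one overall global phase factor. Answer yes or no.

Yes, they are equivalent — the unitaries differ by at most a global phase.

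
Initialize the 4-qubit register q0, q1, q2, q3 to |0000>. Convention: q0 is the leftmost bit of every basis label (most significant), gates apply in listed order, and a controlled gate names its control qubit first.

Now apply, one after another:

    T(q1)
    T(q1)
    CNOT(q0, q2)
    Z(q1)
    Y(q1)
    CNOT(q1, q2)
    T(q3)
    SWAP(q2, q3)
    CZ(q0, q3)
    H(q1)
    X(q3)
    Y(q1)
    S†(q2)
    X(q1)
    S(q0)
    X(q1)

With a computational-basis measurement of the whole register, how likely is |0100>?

Outcome |0100> occurs with probability 1/2.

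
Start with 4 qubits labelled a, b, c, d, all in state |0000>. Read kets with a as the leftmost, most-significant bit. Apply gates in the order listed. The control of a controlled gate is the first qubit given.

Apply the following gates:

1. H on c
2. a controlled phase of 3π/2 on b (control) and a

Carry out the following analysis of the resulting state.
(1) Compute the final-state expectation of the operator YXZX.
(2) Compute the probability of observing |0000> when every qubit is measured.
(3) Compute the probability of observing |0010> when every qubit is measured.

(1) The expectation value of YXZX is 0.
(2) Outcome |0000> occurs with probability 1/2.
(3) Outcome |0010> occurs with probability 1/2.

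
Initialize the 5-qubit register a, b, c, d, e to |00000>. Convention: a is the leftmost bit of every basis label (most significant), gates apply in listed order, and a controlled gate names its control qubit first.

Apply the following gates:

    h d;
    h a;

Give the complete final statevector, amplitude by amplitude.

The resulting statevector has amplitude 1/2 on |00000>, 1/2 on |00010>, 1/2 on |10000>, 1/2 on |10010>, and 0 on every other basis state.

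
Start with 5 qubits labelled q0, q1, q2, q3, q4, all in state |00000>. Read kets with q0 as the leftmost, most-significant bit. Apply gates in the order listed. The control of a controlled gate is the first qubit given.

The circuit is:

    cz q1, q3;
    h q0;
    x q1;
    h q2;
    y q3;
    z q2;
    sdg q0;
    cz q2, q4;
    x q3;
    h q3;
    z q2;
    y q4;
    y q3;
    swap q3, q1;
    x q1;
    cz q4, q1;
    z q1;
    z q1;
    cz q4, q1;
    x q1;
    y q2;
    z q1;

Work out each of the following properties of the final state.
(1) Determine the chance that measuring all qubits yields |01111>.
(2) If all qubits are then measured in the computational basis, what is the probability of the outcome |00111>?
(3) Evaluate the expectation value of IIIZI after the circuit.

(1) Outcome |01111> occurs with probability 1/8. Key observation: the block from step 15 through step 20 cancels to the identity and can be dropped.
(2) Outcome |00111> occurs with probability 1/8.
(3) The observable IIIZI averages to -1.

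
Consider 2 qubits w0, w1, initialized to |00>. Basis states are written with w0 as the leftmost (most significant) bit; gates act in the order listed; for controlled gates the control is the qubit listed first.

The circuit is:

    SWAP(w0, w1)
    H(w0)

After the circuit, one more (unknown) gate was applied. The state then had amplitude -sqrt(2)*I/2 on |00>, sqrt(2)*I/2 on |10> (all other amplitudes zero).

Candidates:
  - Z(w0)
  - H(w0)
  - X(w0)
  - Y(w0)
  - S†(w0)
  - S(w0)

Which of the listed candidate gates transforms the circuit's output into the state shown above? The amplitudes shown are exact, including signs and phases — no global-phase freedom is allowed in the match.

The unique candidate consistent with the amplitudes is Y(w0).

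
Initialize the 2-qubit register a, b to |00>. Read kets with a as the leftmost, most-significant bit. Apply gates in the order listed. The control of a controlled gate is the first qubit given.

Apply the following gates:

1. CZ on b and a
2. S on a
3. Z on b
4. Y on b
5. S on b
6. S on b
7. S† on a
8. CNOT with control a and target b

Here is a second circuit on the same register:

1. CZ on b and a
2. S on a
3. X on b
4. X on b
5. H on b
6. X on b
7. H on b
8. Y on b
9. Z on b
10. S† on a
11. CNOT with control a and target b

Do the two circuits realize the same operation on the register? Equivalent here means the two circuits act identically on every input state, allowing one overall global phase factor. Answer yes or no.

Yes: on every input state the two circuits agree up to one overall phase factor.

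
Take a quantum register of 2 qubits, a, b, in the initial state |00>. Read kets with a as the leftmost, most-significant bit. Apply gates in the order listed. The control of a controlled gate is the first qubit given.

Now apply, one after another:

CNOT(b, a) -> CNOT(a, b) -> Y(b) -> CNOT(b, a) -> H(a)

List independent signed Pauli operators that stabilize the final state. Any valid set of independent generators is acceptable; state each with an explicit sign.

The stabilizer group can be generated by -XI, -IZ, among other valid generating sets.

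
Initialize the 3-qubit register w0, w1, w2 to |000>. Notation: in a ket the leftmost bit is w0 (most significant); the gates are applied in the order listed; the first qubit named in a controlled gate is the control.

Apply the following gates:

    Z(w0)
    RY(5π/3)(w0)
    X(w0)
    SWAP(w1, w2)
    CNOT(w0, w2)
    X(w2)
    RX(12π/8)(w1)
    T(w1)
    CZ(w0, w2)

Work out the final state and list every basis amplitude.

After the circuit, the state carries amplitude 0 on |000>, -sqrt(2)/4 on |001>, 0 on |010>, -sqrt(2)*exp(3*I*pi/4)/4 on |011>, sqrt(6)/4 on |100>, 0 on |101>, sqrt(6)*exp(3*I*pi/4)/4 on |110>, 0 on |111>.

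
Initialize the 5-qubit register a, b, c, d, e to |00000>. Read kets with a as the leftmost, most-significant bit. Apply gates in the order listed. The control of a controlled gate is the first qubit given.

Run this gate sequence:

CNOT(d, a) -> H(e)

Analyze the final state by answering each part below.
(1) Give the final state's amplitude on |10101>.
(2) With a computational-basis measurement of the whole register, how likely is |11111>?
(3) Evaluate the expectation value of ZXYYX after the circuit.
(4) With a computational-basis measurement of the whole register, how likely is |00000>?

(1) |10101> carries amplitude 0 in the final state.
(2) The probability of measuring |11111> is 0.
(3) In the final state, ZXYYX has expectation 0.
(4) A full measurement returns |00000> with probability 1/2.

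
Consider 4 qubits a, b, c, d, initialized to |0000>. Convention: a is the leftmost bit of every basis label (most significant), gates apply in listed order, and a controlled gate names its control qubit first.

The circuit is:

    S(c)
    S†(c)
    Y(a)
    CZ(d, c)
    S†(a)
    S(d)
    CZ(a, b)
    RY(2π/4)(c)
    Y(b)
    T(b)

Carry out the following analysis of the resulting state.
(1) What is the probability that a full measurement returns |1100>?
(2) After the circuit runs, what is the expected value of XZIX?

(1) The probability of measuring |1100> is 1/2.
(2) The expectation value of XZIX is 0.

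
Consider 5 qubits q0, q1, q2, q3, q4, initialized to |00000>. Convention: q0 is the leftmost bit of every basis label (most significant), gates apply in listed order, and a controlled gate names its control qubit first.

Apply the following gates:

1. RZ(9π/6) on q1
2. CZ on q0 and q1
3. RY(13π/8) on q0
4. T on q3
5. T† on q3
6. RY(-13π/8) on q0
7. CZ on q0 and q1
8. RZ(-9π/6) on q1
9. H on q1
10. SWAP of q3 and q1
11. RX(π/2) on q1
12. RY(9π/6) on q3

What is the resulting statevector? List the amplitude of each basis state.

The resulting statevector has amplitude -sqrt(2)/2 on |00000>, sqrt(2)*I/2 on |01000>, and 0 on every other basis state. Key observation: steps 1-8 multiply out to the identity, so the circuit reduces to the remaining gates.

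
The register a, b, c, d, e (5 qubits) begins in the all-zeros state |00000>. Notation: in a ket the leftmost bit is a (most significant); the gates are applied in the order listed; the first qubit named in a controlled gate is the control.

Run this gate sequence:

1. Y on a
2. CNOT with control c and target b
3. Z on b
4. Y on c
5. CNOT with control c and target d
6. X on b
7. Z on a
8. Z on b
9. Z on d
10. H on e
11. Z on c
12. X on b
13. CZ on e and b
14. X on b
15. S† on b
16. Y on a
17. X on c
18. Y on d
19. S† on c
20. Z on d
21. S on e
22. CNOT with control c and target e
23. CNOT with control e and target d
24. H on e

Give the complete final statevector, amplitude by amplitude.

After the circuit, the state carries amplitude -I/2 on |01000>, -I/2 on |01001>, 1/2 on |01010>, -1/2 on |01011>, and 0 on every other basis state.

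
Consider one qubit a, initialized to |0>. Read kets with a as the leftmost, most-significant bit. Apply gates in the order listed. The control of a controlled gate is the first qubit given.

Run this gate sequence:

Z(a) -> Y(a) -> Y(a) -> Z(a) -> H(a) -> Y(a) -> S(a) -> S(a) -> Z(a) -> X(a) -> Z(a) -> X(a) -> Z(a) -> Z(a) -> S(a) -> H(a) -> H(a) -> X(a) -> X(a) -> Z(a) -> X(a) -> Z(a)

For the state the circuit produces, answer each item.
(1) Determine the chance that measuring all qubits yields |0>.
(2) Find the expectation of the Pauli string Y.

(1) Outcome |0> occurs with probability 1/2.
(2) In the final state, Y has expectation -1.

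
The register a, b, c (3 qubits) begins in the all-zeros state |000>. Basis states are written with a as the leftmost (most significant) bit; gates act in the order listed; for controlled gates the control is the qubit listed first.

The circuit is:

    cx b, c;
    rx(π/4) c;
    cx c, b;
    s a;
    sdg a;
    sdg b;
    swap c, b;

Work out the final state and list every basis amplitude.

The final amplitudes are sqrt(sqrt(2) + 2)/2 on |000>, -sqrt(2 - sqrt(2))/2 on |011>, and 0 on every other basis state. Key observation: steps 4-5 multiply out to the identity, so the circuit reduces to the remaining gates.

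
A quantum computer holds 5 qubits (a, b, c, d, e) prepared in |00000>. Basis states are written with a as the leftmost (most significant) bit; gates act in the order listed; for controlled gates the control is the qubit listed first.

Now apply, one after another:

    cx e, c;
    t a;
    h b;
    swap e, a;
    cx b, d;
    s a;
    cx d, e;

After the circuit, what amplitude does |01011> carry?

The final state's coefficient on |01011> equals sqrt(2)/2.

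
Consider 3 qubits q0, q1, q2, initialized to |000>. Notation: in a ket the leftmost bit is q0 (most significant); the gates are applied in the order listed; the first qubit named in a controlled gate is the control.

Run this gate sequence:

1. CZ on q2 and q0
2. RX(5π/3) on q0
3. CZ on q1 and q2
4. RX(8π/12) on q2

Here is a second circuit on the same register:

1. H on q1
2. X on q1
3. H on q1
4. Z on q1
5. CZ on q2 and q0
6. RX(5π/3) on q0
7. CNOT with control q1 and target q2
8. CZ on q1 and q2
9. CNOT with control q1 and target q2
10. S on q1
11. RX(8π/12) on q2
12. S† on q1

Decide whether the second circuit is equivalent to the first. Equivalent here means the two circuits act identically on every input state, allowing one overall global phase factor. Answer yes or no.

No, they are not equivalent — no single phase factor reconciles the two unitaries.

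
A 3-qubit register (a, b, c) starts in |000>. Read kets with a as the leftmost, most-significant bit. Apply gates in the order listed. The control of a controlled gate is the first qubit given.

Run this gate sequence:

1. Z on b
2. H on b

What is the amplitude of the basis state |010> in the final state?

The final state's coefficient on |010> equals sqrt(2)/2.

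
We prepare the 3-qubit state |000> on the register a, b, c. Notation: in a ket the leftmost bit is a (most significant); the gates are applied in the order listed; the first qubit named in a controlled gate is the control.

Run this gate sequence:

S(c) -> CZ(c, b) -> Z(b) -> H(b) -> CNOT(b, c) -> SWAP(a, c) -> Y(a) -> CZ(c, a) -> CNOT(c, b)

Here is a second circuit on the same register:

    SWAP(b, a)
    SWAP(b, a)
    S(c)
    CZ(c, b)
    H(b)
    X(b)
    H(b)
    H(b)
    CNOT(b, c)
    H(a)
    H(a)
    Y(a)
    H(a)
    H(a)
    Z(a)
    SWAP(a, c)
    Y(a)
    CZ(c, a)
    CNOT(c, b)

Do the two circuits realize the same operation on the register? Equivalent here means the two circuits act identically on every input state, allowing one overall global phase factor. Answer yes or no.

No: there is an input state on which the two circuits produce genuinely different outputs (not merely differing by a phase).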